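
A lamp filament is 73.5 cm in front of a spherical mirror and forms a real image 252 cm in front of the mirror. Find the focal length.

f = 56.9 cm (concave)

Real image ⇒ d_i = +252 cm.
1/f = 1/d_o + 1/d_i = 1/(73.5) + 1/(252) = 0.01757, so f = 56.9 cm.
Since f is positive, the spherical mirror is concave.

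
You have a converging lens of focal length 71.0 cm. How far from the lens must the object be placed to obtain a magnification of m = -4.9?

85.5 cm

m = −d_i/d_o ⇒ d_i = −m·d_o.
1/f = 1/d_o + 1/d_i = 1/d_o − 1/(m·d_o) = (1 − 1/m)/d_o, so d_o = f(1 − 1/m) = (71.00)(1 − 1/(-4.9)) = 85.5 cm.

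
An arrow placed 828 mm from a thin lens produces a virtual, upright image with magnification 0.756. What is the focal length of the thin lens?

f = -2570 mm (diverging)

m = −d_i/d_o ⇒ d_i = −m·d_o = −(+0.756)·(828) = -626.0 mm.
1/f = 1/d_o + 1/d_i = 1/(828) + 1/(-626.0) = -0.0003897, so f = -2570 mm.
Since f is negative, the thin lens is diverging.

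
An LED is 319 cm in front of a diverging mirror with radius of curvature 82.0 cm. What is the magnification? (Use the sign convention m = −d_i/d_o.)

f = R/2 = 82.0/2 = 41.00 cm; for a diverging mirror, f = -41.00 cm.
1/d_i = 1/f − 1/d_o = 1/(-41.00) − 1/(319) = -0.02753, so d_i = -36.33 cm.
m = −d_i/d_o = −(-36.33)/(319) = +0.114.
The image is virtual, upright and reduced, behind the mirror.

m = +0.114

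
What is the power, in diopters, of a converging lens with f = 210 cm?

f = 210 cm = 2.10 m.
P = 1/f = 1/(2.10 m) = +0.476 D.

P = +0.476 D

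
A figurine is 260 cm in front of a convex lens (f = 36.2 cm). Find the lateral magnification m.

m = -0.162

1/d_i = 1/f − 1/d_o = 1/(36.20) − 1/(260) = 0.02378, so d_i = 42.06 cm.
m = −d_i/d_o = −(42.06)/(260) = -0.162.
The image is real, inverted and reduced, on the far side of the lens.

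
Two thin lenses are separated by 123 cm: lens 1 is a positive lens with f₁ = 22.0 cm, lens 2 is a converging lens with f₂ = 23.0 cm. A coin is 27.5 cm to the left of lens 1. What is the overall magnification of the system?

Lens 1: 1/d_i1 = 1/(22.0) − 1/(27.5) = 0.009091, so d_i1 = 110.0 cm; m₁ = −d_i1/d_o1 = -4.000.
d_o2 = 123 − (110.0) = 13.00 cm.
Lens 2: 1/d_i2 = 1/(23.0) − 1/(13.00) = -0.03344, so d_i2 = -29.90 cm; m₂ = −d_i2/d_o2 = +2.300.
m = m₁·m₂ = (-4.000)(+2.300) = -9.20.

m = -9.20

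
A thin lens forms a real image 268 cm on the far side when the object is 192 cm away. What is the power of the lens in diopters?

P = +0.894 D

d_i = +268 cm.
1/f = 1/d_o + 1/d_i = 1/(192) + 1/(268) = 0.008940 cm⁻¹.
f = 111.9 cm = 1.119 m, so P = 1/f = +0.894 D.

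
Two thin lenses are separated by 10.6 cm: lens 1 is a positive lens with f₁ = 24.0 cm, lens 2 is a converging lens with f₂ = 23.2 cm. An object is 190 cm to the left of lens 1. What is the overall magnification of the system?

Lens 1: 1/d_i1 = 1/(24.0) − 1/(190) = 0.03640, so d_i1 = 27.47 cm; m₁ = −d_i1/d_o1 = -0.1446.
d_o2 = 10.6 − (27.47) = -16.87 cm (virtual object).
Lens 2: 1/d_i2 = 1/(23.2) − 1/(-16.87) = 0.1024, so d_i2 = 9.768 cm; m₂ = −d_i2/d_o2 = +0.5790.
m = m₁·m₂ = (-0.1446)(+0.5790) = -0.0837.

m = -0.0837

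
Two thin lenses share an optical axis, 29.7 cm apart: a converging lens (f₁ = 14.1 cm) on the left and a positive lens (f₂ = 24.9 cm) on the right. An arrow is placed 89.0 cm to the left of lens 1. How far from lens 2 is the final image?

27.0 cm

Lens 1: 1/d_i1 = 1/f₁ − 1/d_o1 = 1/(14.1) − 1/(89.0) = 0.05969, so d_i1 = 16.75 cm.
The intermediate image is 16.75 cm to the right of lens 1, which is 29.7 − (16.75) = 12.95 cm to the left of lens 2, so d_o2 = +12.95 cm.
Lens 2: 1/d_i2 = 1/f₂ − 1/d_o2 = 1/(24.9) − 1/(12.95) = -0.03706, so d_i2 = -27.0 cm.
The final image is virtual, 27.0 cm to the left of lens 2 (overall magnification ≈ -0.39).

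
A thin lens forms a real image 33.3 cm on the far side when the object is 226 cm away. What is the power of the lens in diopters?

d_i = +33.3 cm.
1/f = 1/d_o + 1/d_i = 1/(226) + 1/(33.3) = 0.03445 cm⁻¹.
f = 29.02 cm = 0.2902 m, so P = 1/f = +3.45 D.

P = +3.45 D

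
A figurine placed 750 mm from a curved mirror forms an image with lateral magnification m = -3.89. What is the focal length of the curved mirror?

f = 597 mm (concave)

m = −d_i/d_o ⇒ d_i = −m·d_o = −(-3.89)·(750) = 2918 mm.
1/f = 1/d_o + 1/d_i = 1/(750) + 1/(2918) = 0.001676, so f = 597 mm.
Since f is positive, the curved mirror is concave.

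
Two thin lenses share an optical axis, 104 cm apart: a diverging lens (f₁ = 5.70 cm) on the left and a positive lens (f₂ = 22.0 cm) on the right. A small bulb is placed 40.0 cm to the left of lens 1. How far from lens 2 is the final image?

27.6 cm

Lens 1 is diverging, so f₁ = −5.70 cm.
Lens 1: 1/d_i1 = 1/f₁ − 1/d_o1 = 1/(-5.70) − 1/(40.0) = -0.2004, so d_i1 = -4.989 cm.
The intermediate image is 4.989 cm to the left of lens 1 (virtual), which is 104 − (-4.989) = 109.0 cm to the left of lens 2, so d_o2 = +109.0 cm.
Lens 2: 1/d_i2 = 1/f₂ − 1/d_o2 = 1/(22.0) − 1/(109.0) = 0.03628, so d_i2 = 27.6 cm.
The final image is real, 27.6 cm to the right of lens 2 (overall magnification ≈ -0.032).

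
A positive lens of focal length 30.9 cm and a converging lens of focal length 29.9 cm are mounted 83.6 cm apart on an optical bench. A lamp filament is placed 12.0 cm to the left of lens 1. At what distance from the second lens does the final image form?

Lens 1: 1/d_i1 = 1/f₁ − 1/d_o1 = 1/(30.9) − 1/(12.0) = -0.05097, so d_i1 = -19.62 cm.
The intermediate image is 19.62 cm to the left of lens 1 (virtual), which is 83.6 − (-19.62) = 103.2 cm to the left of lens 2, so d_o2 = +103.2 cm.
Lens 2: 1/d_i2 = 1/f₂ − 1/d_o2 = 1/(29.9) − 1/(103.2) = 0.02375, so d_i2 = 42.1 cm.
The final image is real, 42.1 cm to the right of lens 2 (overall magnification ≈ -0.67).

42.1 cm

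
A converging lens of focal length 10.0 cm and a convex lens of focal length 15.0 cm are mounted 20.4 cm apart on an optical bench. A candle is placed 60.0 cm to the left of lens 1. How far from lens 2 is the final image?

19.1 cm

Lens 1: 1/d_i1 = 1/f₁ − 1/d_o1 = 1/(10.0) − 1/(60.0) = 0.08333, so d_i1 = 12.00 cm.
The intermediate image is 12.00 cm to the right of lens 1, which is 20.4 − (12.00) = 8.400 cm to the left of lens 2, so d_o2 = +8.400 cm.
Lens 2: 1/d_i2 = 1/f₂ − 1/d_o2 = 1/(15.0) − 1/(8.400) = -0.05238, so d_i2 = -19.1 cm.
The final image is virtual, 19.1 cm to the left of lens 2 (overall magnification ≈ -0.45).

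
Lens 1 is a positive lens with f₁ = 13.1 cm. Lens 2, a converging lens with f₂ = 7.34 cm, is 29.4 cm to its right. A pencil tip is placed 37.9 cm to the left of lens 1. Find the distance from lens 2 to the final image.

33.7 cm

Lens 1: 1/d_i1 = 1/f₁ − 1/d_o1 = 1/(13.1) − 1/(37.9) = 0.04995, so d_i1 = 20.02 cm.
The intermediate image is 20.02 cm to the right of lens 1, which is 29.4 − (20.02) = 9.380 cm to the left of lens 2, so d_o2 = +9.380 cm.
Lens 2: 1/d_i2 = 1/f₂ − 1/d_o2 = 1/(7.34) − 1/(9.380) = 0.02963, so d_i2 = 33.7 cm.
The final image is real, 33.7 cm to the right of lens 2 (overall magnification ≈ 1.9).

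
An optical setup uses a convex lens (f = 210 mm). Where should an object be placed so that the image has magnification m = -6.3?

243 mm

m = −d_i/d_o ⇒ d_i = −m·d_o.
1/f = 1/d_o + 1/d_i = 1/d_o − 1/(m·d_o) = (1 − 1/m)/d_o, so d_o = f(1 − 1/m) = (210.0)(1 − 1/(-6.3)) = 243 mm.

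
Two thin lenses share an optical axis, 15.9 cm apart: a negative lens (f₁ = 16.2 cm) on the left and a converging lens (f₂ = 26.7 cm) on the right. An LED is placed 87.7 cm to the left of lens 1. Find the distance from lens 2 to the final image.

Lens 1 is diverging, so f₁ = −16.2 cm.
Lens 1: 1/d_i1 = 1/f₁ − 1/d_o1 = 1/(-16.2) − 1/(87.7) = -0.07313, so d_i1 = -13.67 cm.
The intermediate image is 13.67 cm to the left of lens 1 (virtual), which is 15.9 − (-13.67) = 29.57 cm to the left of lens 2, so d_o2 = +29.57 cm.
Lens 2: 1/d_i2 = 1/f₂ − 1/d_o2 = 1/(26.7) − 1/(29.57) = 0.003635, so d_i2 = 275 cm.
The final image is real, 275 cm to the right of lens 2 (overall magnification ≈ -1.4).

275 cm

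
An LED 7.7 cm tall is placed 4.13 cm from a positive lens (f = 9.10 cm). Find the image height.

14.1 cm

1/d_i = 1/f − 1/d_o = 1/(9.100) − 1/(4.13) = -0.1322, so d_i = -7.562 cm.
m = −d_i/d_o = +1.831.
|h_i| = |m|·h_o = 1.831 × 7.7 = 14.1 cm. The image is virtual, upright and enlarged, on the same side as the object.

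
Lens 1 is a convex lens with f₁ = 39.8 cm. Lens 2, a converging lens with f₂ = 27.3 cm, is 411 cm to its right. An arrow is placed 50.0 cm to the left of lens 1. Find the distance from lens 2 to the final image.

Lens 1: 1/d_i1 = 1/f₁ − 1/d_o1 = 1/(39.8) − 1/(50.0) = 0.005126, so d_i1 = 195.1 cm.
The intermediate image is 195.1 cm to the right of lens 1, which is 411 − (195.1) = 215.9 cm to the left of lens 2, so d_o2 = +215.9 cm.
Lens 2: 1/d_i2 = 1/f₂ − 1/d_o2 = 1/(27.3) − 1/(215.9) = 0.03200, so d_i2 = 31.3 cm.
The final image is real, 31.3 cm to the right of lens 2 (overall magnification ≈ 0.56).

31.3 cm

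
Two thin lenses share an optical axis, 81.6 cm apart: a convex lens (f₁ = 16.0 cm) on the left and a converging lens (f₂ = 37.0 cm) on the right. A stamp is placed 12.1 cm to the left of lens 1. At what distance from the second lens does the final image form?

Lens 1: 1/d_i1 = 1/f₁ − 1/d_o1 = 1/(16.0) − 1/(12.1) = -0.02014, so d_i1 = -49.64 cm.
The intermediate image is 49.64 cm to the left of lens 1 (virtual), which is 81.6 − (-49.64) = 131.2 cm to the left of lens 2, so d_o2 = +131.2 cm.
Lens 2: 1/d_i2 = 1/f₂ − 1/d_o2 = 1/(37.0) − 1/(131.2) = 0.01941, so d_i2 = 51.5 cm.
The final image is real, 51.5 cm to the right of lens 2 (overall magnification ≈ -1.6).

51.5 cm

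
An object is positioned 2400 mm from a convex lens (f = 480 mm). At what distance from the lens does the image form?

Thin-lens equation: 1/d_i = 1/f − 1/d_o = 1/(480.0) − 1/(2400) = 0.002083 − 0.0004167 = 0.001667, so d_i = 600 mm.
The image is real, inverted and reduced, on the far side of the lens.

600 mm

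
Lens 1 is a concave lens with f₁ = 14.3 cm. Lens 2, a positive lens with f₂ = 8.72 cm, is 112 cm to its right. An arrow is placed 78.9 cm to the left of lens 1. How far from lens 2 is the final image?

9.38 cm

Lens 1 is diverging, so f₁ = −14.3 cm.
Lens 1: 1/d_i1 = 1/f₁ − 1/d_o1 = 1/(-14.3) − 1/(78.9) = -0.08260, so d_i1 = -12.11 cm.
The intermediate image is 12.11 cm to the left of lens 1 (virtual), which is 112 − (-12.11) = 124.1 cm to the left of lens 2, so d_o2 = +124.1 cm.
Lens 2: 1/d_i2 = 1/f₂ − 1/d_o2 = 1/(8.72) − 1/(124.1) = 0.1066, so d_i2 = 9.38 cm.
The final image is real, 9.38 cm to the right of lens 2 (overall magnification ≈ -0.012).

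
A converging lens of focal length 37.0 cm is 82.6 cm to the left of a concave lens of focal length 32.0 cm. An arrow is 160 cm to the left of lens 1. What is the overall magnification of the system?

Lens 1: 1/d_i1 = 1/(37.0) − 1/(160) = 0.02078, so d_i1 = 48.13 cm; m₁ = −d_i1/d_o1 = -0.3008.
d_o2 = 82.6 − (48.13) = 34.47 cm.
f₂ = −32.0 cm (diverging).
Lens 2: 1/d_i2 = 1/(-32.0) − 1/(34.47) = -0.06026, so d_i2 = -16.59 cm; m₂ = −d_i2/d_o2 = +0.4814.
m = m₁·m₂ = (-0.3008)(+0.4814) = -0.145.

m = -0.145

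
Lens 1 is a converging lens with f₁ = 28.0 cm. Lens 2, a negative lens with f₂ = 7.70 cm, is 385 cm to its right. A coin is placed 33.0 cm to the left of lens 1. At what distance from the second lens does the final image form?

Lens 1: 1/d_i1 = 1/f₁ − 1/d_o1 = 1/(28.0) − 1/(33.0) = 0.005411, so d_i1 = 184.8 cm.
The intermediate image is 184.8 cm to the right of lens 1, which is 385 − (184.8) = 200.2 cm to the left of lens 2, so d_o2 = +200.2 cm.
Lens 2 is diverging, so f₂ = −7.70 cm.
Lens 2: 1/d_i2 = 1/f₂ − 1/d_o2 = 1/(-7.70) − 1/(200.2) = -0.1349, so d_i2 = -7.41 cm.
The final image is virtual, 7.41 cm to the left of lens 2 (overall magnification ≈ -0.21).

7.41 cm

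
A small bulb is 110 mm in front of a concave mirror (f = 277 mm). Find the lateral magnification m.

m = +1.66

1/d_i = 1/f − 1/d_o = 1/(277.0) − 1/(110) = -0.005481, so d_i = -182.5 mm.
m = −d_i/d_o = −(-182.5)/(110) = +1.66.
The image is virtual, upright and enlarged, behind the mirror.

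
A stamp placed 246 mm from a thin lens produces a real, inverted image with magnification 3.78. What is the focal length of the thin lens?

f = 195 mm (converging)

m = −d_i/d_o ⇒ d_i = −m·d_o = −(-3.78)·(246) = 929.9 mm.
1/f = 1/d_o + 1/d_i = 1/(246) + 1/(929.9) = 0.005140, so f = 195 mm.
Since f is positive, the thin lens is converging.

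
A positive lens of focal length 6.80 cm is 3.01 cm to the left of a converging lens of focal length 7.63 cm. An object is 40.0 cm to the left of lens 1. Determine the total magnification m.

Lens 1: 1/d_i1 = 1/(6.80) − 1/(40.0) = 0.1221, so d_i1 = 8.193 cm; m₁ = −d_i1/d_o1 = -0.2048.
d_o2 = 3.01 − (8.193) = -5.183 cm (virtual object).
Lens 2: 1/d_i2 = 1/(7.63) − 1/(-5.183) = 0.3240, so d_i2 = 3.086 cm; m₂ = −d_i2/d_o2 = +0.5955.
m = m₁·m₂ = (-0.2048)(+0.5955) = -0.122.

m = -0.122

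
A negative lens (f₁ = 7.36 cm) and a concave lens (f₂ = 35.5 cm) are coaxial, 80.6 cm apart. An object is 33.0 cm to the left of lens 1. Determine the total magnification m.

f₁ = −7.36 cm (diverging).
Lens 1: 1/d_i1 = 1/(-7.36) − 1/(33.0) = -0.1662, so d_i1 = -6.018 cm; m₁ = −d_i1/d_o1 = +0.1824.
d_o2 = 80.6 − (-6.018) = 86.62 cm.
f₂ = −35.5 cm (diverging).
Lens 2: 1/d_i2 = 1/(-35.5) − 1/(86.62) = -0.03971, so d_i2 = -25.18 cm; m₂ = −d_i2/d_o2 = +0.2907.
m = m₁·m₂ = (+0.1824)(+0.2907) = +0.0530.

m = +0.0530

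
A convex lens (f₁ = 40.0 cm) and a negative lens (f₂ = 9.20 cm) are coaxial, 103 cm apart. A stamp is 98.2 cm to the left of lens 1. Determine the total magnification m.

Lens 1: 1/d_i1 = 1/(40.0) − 1/(98.2) = 0.01482, so d_i1 = 67.49 cm; m₁ = −d_i1/d_o1 = -0.6873.
d_o2 = 103 − (67.49) = 35.51 cm.
f₂ = −9.20 cm (diverging).
Lens 2: 1/d_i2 = 1/(-9.20) − 1/(35.51) = -0.1369, so d_i2 = -7.307 cm; m₂ = −d_i2/d_o2 = +0.2058.
m = m₁·m₂ = (-0.6873)(+0.2058) = -0.141.

m = -0.141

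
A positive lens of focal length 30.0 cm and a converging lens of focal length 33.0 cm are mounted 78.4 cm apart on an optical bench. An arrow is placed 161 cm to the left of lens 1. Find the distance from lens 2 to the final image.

Lens 1: 1/d_i1 = 1/f₁ − 1/d_o1 = 1/(30.0) − 1/(161) = 0.02712, so d_i1 = 36.87 cm.
The intermediate image is 36.87 cm to the right of lens 1, which is 78.4 − (36.87) = 41.53 cm to the left of lens 2, so d_o2 = +41.53 cm.
Lens 2: 1/d_i2 = 1/f₂ − 1/d_o2 = 1/(33.0) − 1/(41.53) = 0.006224, so d_i2 = 161 cm.
The final image is real, 161 cm to the right of lens 2 (overall magnification ≈ 0.89).

161 cm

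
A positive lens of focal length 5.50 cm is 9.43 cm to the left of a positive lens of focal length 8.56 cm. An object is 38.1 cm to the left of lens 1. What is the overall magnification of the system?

m = -0.260

Lens 1: 1/d_i1 = 1/(5.50) − 1/(38.1) = 0.1556, so d_i1 = 6.428 cm; m₁ = −d_i1/d_o1 = -0.1687.
d_o2 = 9.43 − (6.428) = 3.002 cm.
Lens 2: 1/d_i2 = 1/(8.56) − 1/(3.002) = -0.2163, so d_i2 = -4.623 cm; m₂ = −d_i2/d_o2 = +1.540.
m = m₁·m₂ = (-0.1687)(+1.540) = -0.260.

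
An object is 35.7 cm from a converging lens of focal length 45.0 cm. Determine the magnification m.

m = +4.84

1/d_i = 1/f − 1/d_o = 1/(45.00) − 1/(35.7) = -0.005789, so d_i = -172.7 cm.
m = −d_i/d_o = −(-172.7)/(35.7) = +4.84.
The image is virtual, upright and enlarged, on the same side as the object.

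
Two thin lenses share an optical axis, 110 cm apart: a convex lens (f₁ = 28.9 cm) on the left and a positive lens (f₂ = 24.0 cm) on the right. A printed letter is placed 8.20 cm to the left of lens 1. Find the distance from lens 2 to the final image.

29.9 cm

Lens 1: 1/d_i1 = 1/f₁ − 1/d_o1 = 1/(28.9) − 1/(8.20) = -0.08735, so d_i1 = -11.45 cm.
The intermediate image is 11.45 cm to the left of lens 1 (virtual), which is 110 − (-11.45) = 121.5 cm to the left of lens 2, so d_o2 = +121.5 cm.
Lens 2: 1/d_i2 = 1/f₂ − 1/d_o2 = 1/(24.0) − 1/(121.5) = 0.03344, so d_i2 = 29.9 cm.
The final image is real, 29.9 cm to the right of lens 2 (overall magnification ≈ -0.34).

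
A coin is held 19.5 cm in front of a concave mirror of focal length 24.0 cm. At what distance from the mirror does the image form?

Mirror equation: 1/v = 1/f − 1/u = 1/(24.00) − 1/(19.5) = 0.04167 − 0.05128 = -0.009615, so v = -104 cm.
The image is virtual, upright and enlarged, behind the mirror.

104 cm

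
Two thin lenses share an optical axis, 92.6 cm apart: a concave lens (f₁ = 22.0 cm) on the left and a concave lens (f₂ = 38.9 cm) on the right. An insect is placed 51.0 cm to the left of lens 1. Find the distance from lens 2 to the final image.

28.6 cm

Lens 1 is diverging, so f₁ = −22.0 cm.
Lens 1: 1/d_i1 = 1/f₁ − 1/d_o1 = 1/(-22.0) − 1/(51.0) = -0.06506, so d_i1 = -15.37 cm.
The intermediate image is 15.37 cm to the left of lens 1 (virtual), which is 92.6 − (-15.37) = 108.0 cm to the left of lens 2, so d_o2 = +108.0 cm.
Lens 2 is diverging, so f₂ = −38.9 cm.
Lens 2: 1/d_i2 = 1/f₂ − 1/d_o2 = 1/(-38.9) − 1/(108.0) = -0.03497, so d_i2 = -28.6 cm.
The final image is virtual, 28.6 cm to the left of lens 2 (overall magnification ≈ 0.080).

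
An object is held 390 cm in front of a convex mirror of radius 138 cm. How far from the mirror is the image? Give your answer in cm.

58.6 cm

f = R/2 = 138/2 = 69.00 cm; for a convex mirror, f = -69.00 cm.
Mirror equation: 1/v = 1/f − 1/u = 1/(-69.00) − 1/(390) = -0.01449 − 0.002564 = -0.01706, so v = -58.6 cm.
The image is virtual, upright and reduced, behind the mirror.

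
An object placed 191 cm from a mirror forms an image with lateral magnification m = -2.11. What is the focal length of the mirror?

m = −d_i/d_o ⇒ d_i = −m·d_o = −(-2.11)·(191) = 403.0 cm.
1/f = 1/d_o + 1/d_i = 1/(191) + 1/(403.0) = 0.007717, so f = 130 cm.
Since f is positive, the mirror is concave.

f = 130 cm (concave)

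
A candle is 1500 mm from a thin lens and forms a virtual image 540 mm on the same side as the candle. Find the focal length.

f = -844 mm (diverging)

Virtual image ⇒ d_i = −540 mm.
1/f = 1/d_o + 1/d_i = 1/(1500) + 1/(-540) = -0.001185, so f = -844 mm.
Since f is negative, the thin lens is diverging.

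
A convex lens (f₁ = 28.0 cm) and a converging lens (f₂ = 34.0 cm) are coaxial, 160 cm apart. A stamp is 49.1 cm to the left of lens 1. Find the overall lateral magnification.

m = +0.742

Lens 1: 1/d_i1 = 1/(28.0) − 1/(49.1) = 0.01535, so d_i1 = 65.16 cm; m₁ = −d_i1/d_o1 = -1.327.
d_o2 = 160 − (65.16) = 94.84 cm.
Lens 2: 1/d_i2 = 1/(34.0) − 1/(94.84) = 0.01887, so d_i2 = 53.00 cm; m₂ = −d_i2/d_o2 = -0.5588.
m = m₁·m₂ = (-1.327)(-0.5588) = +0.742.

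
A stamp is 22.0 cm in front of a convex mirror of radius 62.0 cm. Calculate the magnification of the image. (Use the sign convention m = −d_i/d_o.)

m = +0.585

f = R/2 = 62.0/2 = 31.00 cm; for a convex mirror, f = -31.00 cm.
1/d_i = 1/f − 1/d_o = 1/(-31.00) − 1/(22.0) = -0.07771, so d_i = -12.87 cm.
m = −d_i/d_o = −(-12.87)/(22.0) = +0.585.
The image is virtual, upright and reduced, behind the mirror.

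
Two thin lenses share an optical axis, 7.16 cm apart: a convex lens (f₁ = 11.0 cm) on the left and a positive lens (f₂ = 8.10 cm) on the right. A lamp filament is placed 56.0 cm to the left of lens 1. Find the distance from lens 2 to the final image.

Lens 1: 1/d_i1 = 1/f₁ − 1/d_o1 = 1/(11.0) − 1/(56.0) = 0.07305, so d_i1 = 13.69 cm.
The intermediate image is 13.69 cm to the right of lens 1, which lies 6.530 cm to the right of lens 2 — a virtual object — so d_o2 = −6.530 cm.
Lens 2: 1/d_i2 = 1/f₂ − 1/d_o2 = 1/(8.10) − 1/(-6.530) = 0.2766, so d_i2 = 3.62 cm.
The final image is real, 3.62 cm to the right of lens 2 (overall magnification ≈ -0.14).

3.62 cm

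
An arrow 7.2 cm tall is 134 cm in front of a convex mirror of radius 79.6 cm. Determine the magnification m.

m = +0.229

f = R/2 = 79.6/2 = 39.80 cm; for a convex mirror, f = -39.80 cm.
1/d_i = 1/f − 1/d_o = 1/(-39.80) − 1/(134) = -0.03259, so d_i = -30.69 cm.
m = −d_i/d_o = −(-30.69)/(134) = +0.229.
The image is virtual, upright and reduced, behind the mirror.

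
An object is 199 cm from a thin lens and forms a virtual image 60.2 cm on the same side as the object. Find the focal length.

f = -86.3 cm (diverging)

Virtual image ⇒ d_i = −60.2 cm.
1/f = 1/d_o + 1/d_i = 1/(199) + 1/(-60.2) = -0.01159, so f = -86.3 cm.
Since f is negative, the thin lens is diverging.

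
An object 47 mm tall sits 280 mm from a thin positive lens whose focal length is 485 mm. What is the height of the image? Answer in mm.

1/d_i = 1/f − 1/d_o = 1/(485.0) − 1/(280) = -0.001510, so d_i = -662.4 mm.
m = −d_i/d_o = +2.366.
|h_i| = |m|·h_o = 2.366 × 47 = 111 mm. The image is virtual, upright and enlarged, on the same side as the object.

111 mm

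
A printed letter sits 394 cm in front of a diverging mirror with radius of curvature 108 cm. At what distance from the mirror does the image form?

f = R/2 = 108/2 = 54.00 cm; for a diverging mirror, f = -54.00 cm.
Mirror equation: 1/d_i = 1/f − 1/d_o = 1/(-54.00) − 1/(394) = -0.01852 − 0.002538 = -0.02106, so d_i = -47.5 cm.
The image is virtual, upright and reduced, behind the mirror.

47.5 cm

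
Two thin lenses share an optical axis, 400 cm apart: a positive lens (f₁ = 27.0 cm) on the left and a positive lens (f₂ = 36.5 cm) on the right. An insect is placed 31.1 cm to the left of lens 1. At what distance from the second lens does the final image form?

Lens 1: 1/d_i1 = 1/f₁ − 1/d_o1 = 1/(27.0) − 1/(31.1) = 0.004883, so d_i1 = 204.8 cm.
The intermediate image is 204.8 cm to the right of lens 1, which is 400 − (204.8) = 195.2 cm to the left of lens 2, so d_o2 = +195.2 cm.
Lens 2: 1/d_i2 = 1/f₂ − 1/d_o2 = 1/(36.5) − 1/(195.2) = 0.02227, so d_i2 = 44.9 cm.
The final image is real, 44.9 cm to the right of lens 2 (overall magnification ≈ 1.5).

44.9 cm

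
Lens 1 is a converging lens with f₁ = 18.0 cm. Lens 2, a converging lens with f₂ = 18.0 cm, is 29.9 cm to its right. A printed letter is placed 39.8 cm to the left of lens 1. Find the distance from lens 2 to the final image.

Lens 1: 1/d_i1 = 1/f₁ − 1/d_o1 = 1/(18.0) − 1/(39.8) = 0.03043, so d_i1 = 32.86 cm.
The intermediate image is 32.86 cm to the right of lens 1, which lies 2.960 cm to the right of lens 2 — a virtual object — so d_o2 = −2.960 cm.
Lens 2: 1/d_i2 = 1/f₂ − 1/d_o2 = 1/(18.0) − 1/(-2.960) = 0.3934, so d_i2 = 2.54 cm.
The final image is real, 2.54 cm to the right of lens 2 (overall magnification ≈ -0.71).

2.54 cm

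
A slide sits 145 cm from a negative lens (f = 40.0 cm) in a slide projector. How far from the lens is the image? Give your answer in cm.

31.4 cm

For a negative lens, f = -40.0 cm.
Thin-lens equation: 1/d_i = 1/f − 1/d_o = 1/(-40.00) − 1/(145) = -0.02500 − 0.006897 = -0.03190, so d_i = -31.4 cm.
The image is virtual, upright and reduced, on the same side as the object.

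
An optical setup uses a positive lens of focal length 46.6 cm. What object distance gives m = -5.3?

55.4 cm

m = −d_i/d_o ⇒ d_i = −m·d_o.
1/f = 1/d_o + 1/d_i = 1/d_o − 1/(m·d_o) = (1 − 1/m)/d_o, so d_o = f(1 − 1/m) = (46.60)(1 − 1/(-5.3)) = 55.4 cm.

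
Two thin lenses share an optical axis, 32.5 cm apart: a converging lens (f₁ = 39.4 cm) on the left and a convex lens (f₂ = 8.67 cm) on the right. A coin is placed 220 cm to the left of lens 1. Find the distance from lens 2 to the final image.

5.56 cm

Lens 1: 1/d_i1 = 1/f₁ − 1/d_o1 = 1/(39.4) − 1/(220) = 0.02084, so d_i1 = 48.00 cm.
The intermediate image is 48.00 cm to the right of lens 1, which lies 15.50 cm to the right of lens 2 — a virtual object — so d_o2 = −15.50 cm.
Lens 2: 1/d_i2 = 1/f₂ − 1/d_o2 = 1/(8.67) − 1/(-15.50) = 0.1799, so d_i2 = 5.56 cm.
The final image is real, 5.56 cm to the right of lens 2 (overall magnification ≈ -0.078).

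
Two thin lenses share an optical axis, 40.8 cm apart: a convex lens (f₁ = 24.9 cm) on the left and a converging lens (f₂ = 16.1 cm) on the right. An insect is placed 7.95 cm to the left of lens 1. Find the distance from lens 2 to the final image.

Lens 1: 1/d_i1 = 1/f₁ − 1/d_o1 = 1/(24.9) − 1/(7.95) = -0.08563, so d_i1 = -11.68 cm.
The intermediate image is 11.68 cm to the left of lens 1 (virtual), which is 40.8 − (-11.68) = 52.48 cm to the left of lens 2, so d_o2 = +52.48 cm.
Lens 2: 1/d_i2 = 1/f₂ − 1/d_o2 = 1/(16.1) − 1/(52.48) = 0.04306, so d_i2 = 23.2 cm.
The final image is real, 23.2 cm to the right of lens 2 (overall magnification ≈ -0.65).

23.2 cm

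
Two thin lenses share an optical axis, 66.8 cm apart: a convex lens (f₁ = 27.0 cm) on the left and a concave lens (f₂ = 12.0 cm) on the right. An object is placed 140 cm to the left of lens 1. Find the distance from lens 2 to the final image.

Lens 1: 1/d_i1 = 1/f₁ − 1/d_o1 = 1/(27.0) − 1/(140) = 0.02989, so d_i1 = 33.45 cm.
The intermediate image is 33.45 cm to the right of lens 1, which is 66.8 − (33.45) = 33.35 cm to the left of lens 2, so d_o2 = +33.35 cm.
Lens 2 is diverging, so f₂ = −12.0 cm.
Lens 2: 1/d_i2 = 1/f₂ − 1/d_o2 = 1/(-12.0) − 1/(33.35) = -0.1133, so d_i2 = -8.82 cm.
The final image is virtual, 8.82 cm to the left of lens 2 (overall magnification ≈ -0.063).

8.82 cm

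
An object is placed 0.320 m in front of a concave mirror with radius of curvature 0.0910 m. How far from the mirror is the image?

f = R/2 = 0.0910/2 = 0.04550 m.
Mirror equation: 1/q = 1/f − 1/p = 1/(0.04550) − 1/(0.320) = 21.98 − 3.125 = 18.85, so q = 0.0530 m.
The image is real, inverted and reduced, in front of the mirror.

0.0530 m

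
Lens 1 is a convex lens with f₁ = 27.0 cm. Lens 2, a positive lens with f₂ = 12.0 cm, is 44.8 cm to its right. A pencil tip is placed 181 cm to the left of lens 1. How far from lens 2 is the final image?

147 cm

Lens 1: 1/d_i1 = 1/f₁ − 1/d_o1 = 1/(27.0) − 1/(181) = 0.03151, so d_i1 = 31.73 cm.
The intermediate image is 31.73 cm to the right of lens 1, which is 44.8 − (31.73) = 13.07 cm to the left of lens 2, so d_o2 = +13.07 cm.
Lens 2: 1/d_i2 = 1/f₂ − 1/d_o2 = 1/(12.0) − 1/(13.07) = 0.006822, so d_i2 = 147 cm.
The final image is real, 147 cm to the right of lens 2 (overall magnification ≈ 2.0).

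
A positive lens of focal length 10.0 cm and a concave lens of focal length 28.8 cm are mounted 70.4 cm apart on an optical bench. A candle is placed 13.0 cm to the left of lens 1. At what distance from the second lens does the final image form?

Lens 1: 1/d_i1 = 1/f₁ − 1/d_o1 = 1/(10.0) − 1/(13.0) = 0.02308, so d_i1 = 43.33 cm.
The intermediate image is 43.33 cm to the right of lens 1, which is 70.4 − (43.33) = 27.07 cm to the left of lens 2, so d_o2 = +27.07 cm.
Lens 2 is diverging, so f₂ = −28.8 cm.
Lens 2: 1/d_i2 = 1/f₂ − 1/d_o2 = 1/(-28.8) − 1/(27.07) = -0.07166, so d_i2 = -14.0 cm.
The final image is virtual, 14.0 cm to the left of lens 2 (overall magnification ≈ -1.7).

14.0 cm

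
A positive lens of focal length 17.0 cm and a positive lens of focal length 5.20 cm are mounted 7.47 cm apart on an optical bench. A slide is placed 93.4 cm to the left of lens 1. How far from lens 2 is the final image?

3.74 cm

Lens 1: 1/d_i1 = 1/f₁ − 1/d_o1 = 1/(17.0) − 1/(93.4) = 0.04812, so d_i1 = 20.78 cm.
The intermediate image is 20.78 cm to the right of lens 1, which lies 13.31 cm to the right of lens 2 — a virtual object — so d_o2 = −13.31 cm.
Lens 2: 1/d_i2 = 1/f₂ − 1/d_o2 = 1/(5.20) − 1/(-13.31) = 0.2674, so d_i2 = 3.74 cm.
The final image is real, 3.74 cm to the right of lens 2 (overall magnification ≈ -0.063).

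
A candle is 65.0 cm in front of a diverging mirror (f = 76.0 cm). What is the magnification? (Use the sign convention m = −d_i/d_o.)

For a diverging mirror, f = -76.0 cm.
1/d_i = 1/f − 1/d_o = 1/(-76.00) − 1/(65.0) = -0.02854, so d_i = -35.04 cm.
m = −d_i/d_o = −(-35.04)/(65.0) = +0.539.
The image is virtual, upright and reduced, behind the mirror.

m = +0.539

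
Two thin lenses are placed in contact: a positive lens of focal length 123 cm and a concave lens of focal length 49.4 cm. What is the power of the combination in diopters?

P = -1.21 D

P₁ = 1/f₁ = 1/(1.23 m) = +0.8130 D; P₂ = 1/f₂ = 1/(-0.494 m) = -2.024 D.
For thin lenses in contact, P = P₁ + P₂ = (+0.8130) + (-2.024) = -1.21 D.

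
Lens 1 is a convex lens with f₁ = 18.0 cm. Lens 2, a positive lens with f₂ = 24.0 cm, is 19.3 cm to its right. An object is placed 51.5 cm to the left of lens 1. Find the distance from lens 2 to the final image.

Lens 1: 1/d_i1 = 1/f₁ − 1/d_o1 = 1/(18.0) − 1/(51.5) = 0.03614, so d_i1 = 27.67 cm.
The intermediate image is 27.67 cm to the right of lens 1, which lies 8.370 cm to the right of lens 2 — a virtual object — so d_o2 = −8.370 cm.
Lens 2: 1/d_i2 = 1/f₂ − 1/d_o2 = 1/(24.0) − 1/(-8.370) = 0.1611, so d_i2 = 6.21 cm.
The final image is real, 6.21 cm to the right of lens 2 (overall magnification ≈ -0.40).

6.21 cm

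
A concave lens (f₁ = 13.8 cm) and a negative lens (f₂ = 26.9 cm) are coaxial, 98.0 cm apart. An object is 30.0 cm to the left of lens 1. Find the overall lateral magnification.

m = +0.0631

f₁ = −13.8 cm (diverging).
Lens 1: 1/d_i1 = 1/(-13.8) − 1/(30.0) = -0.1058, so d_i1 = -9.452 cm; m₁ = −d_i1/d_o1 = +0.3151.
d_o2 = 98.0 − (-9.452) = 107.5 cm.
f₂ = −26.9 cm (diverging).
Lens 2: 1/d_i2 = 1/(-26.9) − 1/(107.5) = -0.04648, so d_i2 = -21.52 cm; m₂ = −d_i2/d_o2 = +0.2001.
m = m₁·m₂ = (+0.3151)(+0.2001) = +0.0631.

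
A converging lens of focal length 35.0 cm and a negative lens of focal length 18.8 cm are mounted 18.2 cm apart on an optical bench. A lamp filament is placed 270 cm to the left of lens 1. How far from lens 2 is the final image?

Lens 1: 1/d_i1 = 1/f₁ − 1/d_o1 = 1/(35.0) − 1/(270) = 0.02487, so d_i1 = 40.21 cm.
The intermediate image is 40.21 cm to the right of lens 1, which lies 22.01 cm to the right of lens 2 — a virtual object — so d_o2 = −22.01 cm.
Lens 2 is diverging, so f₂ = −18.8 cm.
Lens 2: 1/d_i2 = 1/f₂ − 1/d_o2 = 1/(-18.8) − 1/(-22.01) = -0.007758, so d_i2 = -129 cm.
The final image is virtual, 129 cm to the left of lens 2 (overall magnification ≈ 0.87).

129 cm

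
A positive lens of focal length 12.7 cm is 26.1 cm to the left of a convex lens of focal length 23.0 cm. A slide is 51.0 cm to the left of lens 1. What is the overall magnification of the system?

Lens 1: 1/d_i1 = 1/(12.7) − 1/(51.0) = 0.05913, so d_i1 = 16.91 cm; m₁ = −d_i1/d_o1 = -0.3316.
d_o2 = 26.1 − (16.91) = 9.190 cm.
Lens 2: 1/d_i2 = 1/(23.0) − 1/(9.190) = -0.06534, so d_i2 = -15.31 cm; m₂ = −d_i2/d_o2 = +1.665.
m = m₁·m₂ = (-0.3316)(+1.665) = -0.552.

m = -0.552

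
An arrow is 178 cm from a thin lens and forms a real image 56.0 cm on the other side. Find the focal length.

f = 42.6 cm (converging)

Real image ⇒ d_i = +56.0 cm.
1/f = 1/d_o + 1/d_i = 1/(178) + 1/(56.0) = 0.02348, so f = 42.6 cm.
Since f is positive, the thin lens is converging.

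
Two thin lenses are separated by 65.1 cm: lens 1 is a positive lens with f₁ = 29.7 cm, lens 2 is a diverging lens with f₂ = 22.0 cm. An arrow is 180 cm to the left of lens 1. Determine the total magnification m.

m = -0.0844

Lens 1: 1/d_i1 = 1/(29.7) − 1/(180) = 0.02811, so d_i1 = 35.57 cm; m₁ = −d_i1/d_o1 = -0.1976.
d_o2 = 65.1 − (35.57) = 29.53 cm.
f₂ = −22.0 cm (diverging).
Lens 2: 1/d_i2 = 1/(-22.0) − 1/(29.53) = -0.07932, so d_i2 = -12.61 cm; m₂ = −d_i2/d_o2 = +0.4269.
m = m₁·m₂ = (-0.1976)(+0.4269) = -0.0844.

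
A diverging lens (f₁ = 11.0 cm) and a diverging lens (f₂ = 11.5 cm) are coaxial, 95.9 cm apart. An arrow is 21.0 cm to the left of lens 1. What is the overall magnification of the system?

f₁ = −11.0 cm (diverging).
Lens 1: 1/d_i1 = 1/(-11.0) − 1/(21.0) = -0.1385, so d_i1 = -7.219 cm; m₁ = −d_i1/d_o1 = +0.3438.
d_o2 = 95.9 − (-7.219) = 103.1 cm.
f₂ = −11.5 cm (diverging).
Lens 2: 1/d_i2 = 1/(-11.5) − 1/(103.1) = -0.09666, so d_i2 = -10.35 cm; m₂ = −d_i2/d_o2 = +0.1003.
m = m₁·m₂ = (+0.3438)(+0.1003) = +0.0345.

m = +0.0345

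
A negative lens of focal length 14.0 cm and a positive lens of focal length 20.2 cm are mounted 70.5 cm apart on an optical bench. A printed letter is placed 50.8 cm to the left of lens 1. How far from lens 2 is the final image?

Lens 1 is diverging, so f₁ = −14.0 cm.
Lens 1: 1/d_i1 = 1/f₁ − 1/d_o1 = 1/(-14.0) − 1/(50.8) = -0.09111, so d_i1 = -10.98 cm.
The intermediate image is 10.98 cm to the left of lens 1 (virtual), which is 70.5 − (-10.98) = 81.48 cm to the left of lens 2, so d_o2 = +81.48 cm.
Lens 2: 1/d_i2 = 1/f₂ − 1/d_o2 = 1/(20.2) − 1/(81.48) = 0.03723, so d_i2 = 26.9 cm.
The final image is real, 26.9 cm to the right of lens 2 (overall magnification ≈ -0.071).

26.9 cm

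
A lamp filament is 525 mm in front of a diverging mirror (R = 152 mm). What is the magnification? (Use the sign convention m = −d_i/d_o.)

m = +0.126

f = R/2 = 152/2 = 76.00 mm; for a diverging mirror, f = -76.00 mm.
1/d_i = 1/f − 1/d_o = 1/(-76.00) − 1/(525) = -0.01506, so d_i = -66.39 mm.
m = −d_i/d_o = −(-66.39)/(525) = +0.126.
The image is virtual, upright and reduced, behind the mirror.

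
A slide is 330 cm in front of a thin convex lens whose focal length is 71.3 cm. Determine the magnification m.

1/d_i = 1/f − 1/d_o = 1/(71.30) − 1/(330) = 0.01099, so d_i = 90.95 cm.
m = −d_i/d_o = −(90.95)/(330) = -0.276.
The image is real, inverted and reduced, on the far side of the lens.

m = -0.276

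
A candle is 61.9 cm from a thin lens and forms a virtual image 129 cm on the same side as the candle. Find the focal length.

f = 119 cm (converging)

Virtual image ⇒ d_i = −129 cm.
1/f = 1/d_o + 1/d_i = 1/(61.9) + 1/(-129) = 0.008403, so f = 119 cm.
Since f is positive, the thin lens is converging.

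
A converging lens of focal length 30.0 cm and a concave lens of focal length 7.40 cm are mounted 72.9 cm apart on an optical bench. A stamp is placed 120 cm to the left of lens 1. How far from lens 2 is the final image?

6.04 cm

Lens 1: 1/d_i1 = 1/f₁ − 1/d_o1 = 1/(30.0) − 1/(120) = 0.02500, so d_i1 = 40.00 cm.
The intermediate image is 40.00 cm to the right of lens 1, which is 72.9 − (40.00) = 32.90 cm to the left of lens 2, so d_o2 = +32.90 cm.
Lens 2 is diverging, so f₂ = −7.40 cm.
Lens 2: 1/d_i2 = 1/f₂ − 1/d_o2 = 1/(-7.40) − 1/(32.90) = -0.1655, so d_i2 = -6.04 cm.
The final image is virtual, 6.04 cm to the left of lens 2 (overall magnification ≈ -0.061).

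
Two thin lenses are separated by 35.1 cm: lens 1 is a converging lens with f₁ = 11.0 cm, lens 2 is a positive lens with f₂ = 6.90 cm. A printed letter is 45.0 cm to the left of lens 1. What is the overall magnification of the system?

Lens 1: 1/d_i1 = 1/(11.0) − 1/(45.0) = 0.06869, so d_i1 = 14.56 cm; m₁ = −d_i1/d_o1 = -0.3236.
d_o2 = 35.1 − (14.56) = 20.54 cm.
Lens 2: 1/d_i2 = 1/(6.90) − 1/(20.54) = 0.09624, so d_i2 = 10.39 cm; m₂ = −d_i2/d_o2 = -0.5059.
m = m₁·m₂ = (-0.3236)(-0.5059) = +0.164.

m = +0.164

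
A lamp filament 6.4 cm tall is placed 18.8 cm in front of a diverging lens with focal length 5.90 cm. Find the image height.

For a diverging lens, f = -5.90 cm.
1/d_i = 1/f − 1/d_o = 1/(-5.900) − 1/(18.8) = -0.2227, so d_i = -4.491 cm.
m = −d_i/d_o = +0.2389.
|h_i| = |m|·h_o = 0.2389 × 6.4 = 1.53 cm. The image is virtual, upright and reduced, on the same side as the object.

1.53 cm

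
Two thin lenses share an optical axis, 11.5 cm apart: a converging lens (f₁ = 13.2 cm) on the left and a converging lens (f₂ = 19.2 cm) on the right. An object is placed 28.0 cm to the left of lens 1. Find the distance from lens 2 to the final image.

7.92 cm

Lens 1: 1/d_i1 = 1/f₁ − 1/d_o1 = 1/(13.2) − 1/(28.0) = 0.04004, so d_i1 = 24.97 cm.
The intermediate image is 24.97 cm to the right of lens 1, which lies 13.47 cm to the right of lens 2 — a virtual object — so d_o2 = −13.47 cm.
Lens 2: 1/d_i2 = 1/f₂ − 1/d_o2 = 1/(19.2) − 1/(-13.47) = 0.1263, so d_i2 = 7.92 cm.
The final image is real, 7.92 cm to the right of lens 2 (overall magnification ≈ -0.52).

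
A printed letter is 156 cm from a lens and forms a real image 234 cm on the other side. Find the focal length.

Real image ⇒ d_i = +234 cm.
1/f = 1/d_o + 1/d_i = 1/(156) + 1/(234) = 0.01068, so f = 93.6 cm.
Since f is positive, the lens is converging.

f = 93.6 cm (converging)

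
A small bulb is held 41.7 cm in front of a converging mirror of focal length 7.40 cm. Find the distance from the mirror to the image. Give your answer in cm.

9.00 cm

Mirror equation: 1/s_i = 1/f − 1/s_o = 1/(7.400) − 1/(41.7) = 0.1351 − 0.02398 = 0.1112, so s_i = 9.00 cm.
The image is real, inverted and reduced, in front of the mirror.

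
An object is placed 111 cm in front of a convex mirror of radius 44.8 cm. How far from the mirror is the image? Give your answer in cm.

18.6 cm

f = R/2 = 44.8/2 = 22.40 cm; for a convex mirror, f = -22.40 cm.
Mirror equation: 1/d_i = 1/f − 1/d_o = 1/(-22.40) − 1/(111) = -0.04464 − 0.009009 = -0.05365, so d_i = -18.6 cm.
The image is virtual, upright and reduced, behind the mirror.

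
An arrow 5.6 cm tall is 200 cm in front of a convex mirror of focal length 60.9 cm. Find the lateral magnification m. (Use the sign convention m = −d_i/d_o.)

For a convex mirror, f = -60.9 cm.
1/d_i = 1/f − 1/d_o = 1/(-60.90) − 1/(200) = -0.02142, so d_i = -46.68 cm.
m = −d_i/d_o = −(-46.68)/(200) = +0.233.
The image is virtual, upright and reduced, behind the mirror.

m = +0.233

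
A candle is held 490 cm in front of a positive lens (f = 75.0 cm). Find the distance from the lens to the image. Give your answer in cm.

88.6 cm

Lens equation: 1/s_i = 1/f − 1/s_o = 1/(75.00) − 1/(490) = 0.01333 − 0.002041 = 0.01129, so s_i = 88.6 cm.
The image is real, inverted and reduced, on the far side of the lens.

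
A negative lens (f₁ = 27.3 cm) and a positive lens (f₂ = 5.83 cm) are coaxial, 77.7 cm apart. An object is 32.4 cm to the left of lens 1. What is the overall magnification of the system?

m = -0.0308

f₁ = −27.3 cm (diverging).
Lens 1: 1/d_i1 = 1/(-27.3) − 1/(32.4) = -0.06749, so d_i1 = -14.82 cm; m₁ = −d_i1/d_o1 = +0.4574.
d_o2 = 77.7 − (-14.82) = 92.52 cm.
Lens 2: 1/d_i2 = 1/(5.83) − 1/(92.52) = 0.1607, so d_i2 = 6.222 cm; m₂ = −d_i2/d_o2 = -0.06725.
m = m₁·m₂ = (+0.4574)(-0.06725) = -0.0308.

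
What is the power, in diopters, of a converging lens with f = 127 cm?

P = +0.787 D

f = 127 cm = 1.27 m.
P = 1/f = 1/(1.27 m) = +0.787 D.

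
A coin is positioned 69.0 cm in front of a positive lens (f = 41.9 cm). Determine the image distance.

107 cm

Thin-lens equation: 1/s_i = 1/f − 1/s_o = 1/(41.90) − 1/(69.0) = 0.02387 − 0.01449 = 0.009374, so s_i = 107 cm.
The image is real, inverted and enlarged, on the far side of the lens.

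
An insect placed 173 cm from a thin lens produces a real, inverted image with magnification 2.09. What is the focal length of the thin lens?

m = −d_i/d_o ⇒ d_i = −m·d_o = −(-2.09)·(173) = 361.6 cm.
1/f = 1/d_o + 1/d_i = 1/(173) + 1/(361.6) = 0.008546, so f = 117 cm.
Since f is positive, the thin lens is converging.

f = 117 cm (converging)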